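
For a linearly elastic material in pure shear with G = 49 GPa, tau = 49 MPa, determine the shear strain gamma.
Model: a linearly elastic material in pure shear, so tau = G·gamma.
Solve for gamma: gamma = tau / G.
Convert to SI units:
  G = 49 GPa = 4.9 × 10¹⁰ Pa
  tau = 49 MPa = 4.9 × 10⁷ Pa
Substitute:
  gamma = (4.9 × 10⁷) / (4.9 × 10¹⁰)
  gamma = 0.001
Final answer: gamma = 0.001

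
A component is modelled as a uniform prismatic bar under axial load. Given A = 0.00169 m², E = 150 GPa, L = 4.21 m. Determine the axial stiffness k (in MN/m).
Model: a uniform prismatic bar under axial load, so k = (A·E) / L.
Convert to SI units:
  E = 150 GPa = 1.5 × 10¹¹ Pa
Substitute:
  k = (0.00169 × (1.5 × 10¹¹)) / 4.21
  k = 6.021 × 10⁷ N/m
Convert: k = 6.021 × 10⁷ N/m = 60.21 MN/m
Final answer: k = 60.21 MN/m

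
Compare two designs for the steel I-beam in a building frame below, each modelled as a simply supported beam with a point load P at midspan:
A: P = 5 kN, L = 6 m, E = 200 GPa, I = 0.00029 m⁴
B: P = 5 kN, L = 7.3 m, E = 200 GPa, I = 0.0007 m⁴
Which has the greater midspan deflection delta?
Model: a simply supported beam with a point load P at midspan, so delta = (P·L^3) / (48·E·I) (SI units).
  A: delta = (5000 × 6^3) / (48 × (2 × 10¹¹) × 0.00029) = 0.0003879 m = 0.3879 mm
  B: delta = (5000 × 7.3^3) / (48 × (2 × 10¹¹) × 0.0007) = 0.0002894 m = 0.2894 mm
0.3879 mm > 0.2894 mm, so A is larger.
Final answer: A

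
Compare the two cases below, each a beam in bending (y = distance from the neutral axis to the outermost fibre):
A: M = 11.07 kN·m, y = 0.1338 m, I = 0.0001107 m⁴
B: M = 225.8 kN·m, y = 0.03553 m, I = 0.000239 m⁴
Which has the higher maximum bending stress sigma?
Model: a beam in bending (y = distance from the neutral axis to the outermost fibre), so sigma = (M·y) / I (SI units).
  A: sigma = (11070 × 0.1338) / 0.0001107 = 1.338 × 10⁷ Pa = 13.38 MPa
  B: sigma = (225800 × 0.03553) / 0.000239 = 3.357 × 10⁷ Pa = 33.57 MPa
33.57 MPa > 13.38 MPa, so B is larger.
Final answer: B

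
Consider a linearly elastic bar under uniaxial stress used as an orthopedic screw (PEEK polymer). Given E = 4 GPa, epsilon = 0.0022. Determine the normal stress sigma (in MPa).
Model: a linearly elastic bar under uniaxial stress, so sigma = E·epsilon.
Convert to SI units:
  E = 4 GPa = 4 × 10⁹ Pa
Substitute:
  sigma = (4 × 10⁹) × 0.0022
  sigma = 8.8 × 10⁶ Pa
Convert: sigma = 8.8 × 10⁶ Pa = 8.8 MPa
Final answer: sigma = 8.8 MPa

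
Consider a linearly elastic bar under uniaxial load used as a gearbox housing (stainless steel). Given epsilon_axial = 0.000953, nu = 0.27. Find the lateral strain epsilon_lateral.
Model: a linearly elastic bar under uniaxial load, so epsilon_lateral = -nu·epsilon_axial.
Substitute:
  epsilon_lateral = -(0.27 × 0.000953)
  epsilon_lateral = -0.0002573
Final answer: epsilon_lateral = -0.0002573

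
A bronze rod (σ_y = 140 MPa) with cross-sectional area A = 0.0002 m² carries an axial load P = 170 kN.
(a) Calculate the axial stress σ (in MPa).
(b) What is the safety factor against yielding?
(a) Axial stress σ = P/A. Convert P = 170 kN = 170000 N.
  σ = 170000 / 0.0002 = 8.5 × 10⁸ Pa = 850 MPa
(b) Safety factor SF = σ_y/σ = 140 / 850 = 0.1647
Final answer: (a) σ = 850 MPa, (b) SF = 0.1647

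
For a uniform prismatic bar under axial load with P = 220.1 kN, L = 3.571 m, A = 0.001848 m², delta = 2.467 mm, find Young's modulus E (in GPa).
Model: a uniform prismatic bar under axial load, so delta = (P·L) / (A·E).
Solve for E: E = (P·L) / (delta·A).
Convert to SI units:
  P = 220.1 kN = 220100 N
  delta = 2.467 mm = 0.002467 m
Substitute:
  E = (220100 × 3.571) / (0.002467 × 0.001848)
  E = 1.724 × 10¹¹ Pa
Convert: E = 1.724 × 10¹¹ Pa = 172.4 GPa
Final answer: E = 172.4 GPa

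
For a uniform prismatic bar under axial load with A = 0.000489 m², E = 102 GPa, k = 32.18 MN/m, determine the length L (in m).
Model: a uniform prismatic bar under axial load, so k = (A·E) / L.
Solve for L: L = (A·E) / k.
Convert to SI units:
  E = 102 GPa = 1.02 × 10¹¹ Pa
  k = 32.18 MN/m = 3.218 × 10⁷ N/m
Substitute:
  L = (0.000489 × (1.02 × 10¹¹)) / (3.218 × 10⁷)
  L = 1.55 m
Final answer: L = 1.55 m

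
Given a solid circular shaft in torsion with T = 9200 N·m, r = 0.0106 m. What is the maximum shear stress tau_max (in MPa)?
Model: a solid circular shaft in torsion, so tau_max = (2·T) / (π·r^3).
Substitute:
  tau_max = (2 × 9200) / (π × 0.0106^3)
  tau_max = 4.918 × 10⁹ Pa
Convert: tau_max = 4.918 × 10⁹ Pa = 4918 MPa
Final answer: tau_max = 4918 MPa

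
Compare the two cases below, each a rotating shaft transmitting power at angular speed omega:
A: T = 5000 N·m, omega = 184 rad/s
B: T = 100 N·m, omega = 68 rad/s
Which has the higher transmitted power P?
Model: a rotating shaft transmitting power at angular speed omega, so P = T·omega (SI units).
  A: P = 5000 × 184 = 920000 W = 920 kW
  B: P = 100 × 68 = 6800 W = 6.8 kW
920 kW > 6.8 kW, so A is larger.
Final answer: A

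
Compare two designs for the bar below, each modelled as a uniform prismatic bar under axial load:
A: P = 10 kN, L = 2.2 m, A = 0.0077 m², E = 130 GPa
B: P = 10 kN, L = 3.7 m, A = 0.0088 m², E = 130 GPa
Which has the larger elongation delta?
Model: a uniform prismatic bar under axial load, so delta = (P·L) / (A·E) (SI units).
  A: delta = (10000 × 2.2) / (0.0077 × (1.3 × 10¹¹)) = 2.198 × 10⁻⁵ m = 0.02198 mm
  B: delta = (10000 × 3.7) / (0.0088 × (1.3 × 10¹¹)) = 3.234 × 10⁻⁵ m = 0.03234 mm
0.03234 mm > 0.02198 mm, so B is larger.
Final answer: B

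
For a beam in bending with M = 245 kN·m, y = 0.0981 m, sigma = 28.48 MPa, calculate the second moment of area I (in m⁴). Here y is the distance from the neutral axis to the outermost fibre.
Model: a beam in bending, so sigma = (M·y) / I.
Solve for I: I = (M·y) / sigma.
Convert to SI units:
  M = 245 kN·m = 245000 N·m
  sigma = 28.48 MPa = 2.848 × 10⁷ Pa
Substitute:
  I = (245000 × 0.0981) / (2.848 × 10⁷)
  I = 0.0008439 m⁴
Final answer: I = 0.0008439 m⁴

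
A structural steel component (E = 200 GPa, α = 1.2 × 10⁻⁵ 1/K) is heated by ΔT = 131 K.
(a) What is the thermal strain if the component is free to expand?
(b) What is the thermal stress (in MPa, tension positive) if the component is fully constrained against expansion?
(a) Free thermal strain ε_th = α·ΔT = (1.2 × 10⁻⁵) × 131 = 0.001572
(b) Fully constrained, the expansion is suppressed, so σ = -E·α·ΔT. Convert E = 200 GPa = 2 × 10¹¹ Pa.
  σ = -(2 × 10¹¹) × (1.2 × 10⁻⁵) × 131 = -3.144 × 10⁸ Pa = -314.4 MPa (compressive)
Final answer: (a) ε_th = 0.001572, (b) σ = -314.4 MPa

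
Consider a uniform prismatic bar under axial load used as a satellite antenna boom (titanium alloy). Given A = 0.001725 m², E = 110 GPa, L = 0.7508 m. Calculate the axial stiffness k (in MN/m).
Model: a uniform prismatic bar under axial load, so k = (A·E) / L.
Convert to SI units:
  E = 110 GPa = 1.1 × 10¹¹ Pa
Substitute:
  k = (0.001725 × (1.1 × 10¹¹)) / 0.7508
  k = 2.527 × 10⁸ N/m
Convert: k = 2.527 × 10⁸ N/m = 252.7 MN/m
Final answer: k = 252.7 MN/m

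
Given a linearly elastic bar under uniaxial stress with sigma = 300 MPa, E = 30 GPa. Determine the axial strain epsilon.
Model: a linearly elastic bar under uniaxial stress, so epsilon = sigma / E.
Convert to SI units:
  sigma = 300 MPa = 3 × 10⁸ Pa
  E = 30 GPa = 3 × 10¹⁰ Pa
Substitute:
  epsilon = (3 × 10⁸) / (3 × 10¹⁰)
  epsilon = 0.01
Final answer: epsilon = 0.01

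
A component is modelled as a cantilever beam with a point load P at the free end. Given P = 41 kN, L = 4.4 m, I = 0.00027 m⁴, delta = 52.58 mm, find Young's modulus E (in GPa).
Model: a cantilever beam with a point load P at the free end, so delta = (P·L^3) / (3·E·I).
Solve for E: E = (P·L^3) / (3·delta·I).
Convert to SI units:
  P = 41 kN = 41000 N
  delta = 52.58 mm = 0.05258 m
Substitute:
  E = (41000 × 4.4^3) / (3 × 0.05258 × 0.00027)
  E = 8.2 × 10¹⁰ Pa
Convert: E = 8.2 × 10¹⁰ Pa = 82 GPa
Final answer: E = 82 GPa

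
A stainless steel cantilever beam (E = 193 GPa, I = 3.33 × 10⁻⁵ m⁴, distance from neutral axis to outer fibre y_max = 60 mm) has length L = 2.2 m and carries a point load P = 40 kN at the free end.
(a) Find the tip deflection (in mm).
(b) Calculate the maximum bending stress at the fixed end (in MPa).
(a) Tip deflection of a cantilever with an end point load: δ = P·L^3 / (3·E·I). Convert P = 40 kN = 40000 N, E = 193 GPa = 1.93 × 10¹¹ Pa.
  δ = (40000 × 2.2^3) / (3 × (1.93 × 10¹¹) × (3.33 × 10⁻⁵)) = 0.02209 m = 22.09 mm
(b) Maximum bending moment at the fixed end: M = P·L = 40000 × 2.2 = 88000 N·m. Convert y_max = 60 mm = 0.06 m.
  σ = M·y_max / I = (88000 × 0.06) / (3.33 × 10⁻⁵) = 1.586 × 10⁸ Pa = 158.6 MPa
Final answer: (a) δ = 22.09 mm, (b) σ = 158.6 MPa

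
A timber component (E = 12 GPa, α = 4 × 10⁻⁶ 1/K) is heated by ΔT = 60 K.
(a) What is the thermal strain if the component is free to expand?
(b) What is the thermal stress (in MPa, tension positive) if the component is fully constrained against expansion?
(a) Free thermal strain ε_th = α·ΔT = (4 × 10⁻⁶) × 60 = 0.00024
(b) Fully constrained, the expansion is suppressed, so σ = -E·α·ΔT. Convert E = 12 GPa = 1.2 × 10¹⁰ Pa.
  σ = -(1.2 × 10¹⁰) × (4 × 10⁻⁶) × 60 = -2.88 × 10⁶ Pa = -2.88 MPa (compressive)
Final answer: (a) ε_th = 0.00024, (b) σ = -2.88 MPa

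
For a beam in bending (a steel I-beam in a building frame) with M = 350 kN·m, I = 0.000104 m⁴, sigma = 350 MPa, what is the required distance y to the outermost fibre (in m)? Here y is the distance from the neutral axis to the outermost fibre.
Model: a beam in bending, so sigma = (M·y) / I.
Solve for y: y = (sigma·I) / M.
Convert to SI units:
  M = 350 kN·m = 350000 N·m
  sigma = 350 MPa = 3.5 × 10⁸ Pa
Substitute:
  y = ((3.5 × 10⁸) × 0.000104) / 350000
  y = 0.104 m
Final answer: y = 0.104 m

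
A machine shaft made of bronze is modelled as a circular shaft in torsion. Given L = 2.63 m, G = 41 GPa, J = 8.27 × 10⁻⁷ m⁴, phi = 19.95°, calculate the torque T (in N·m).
Model: a circular shaft in torsion, so phi = (T·L) / (G·J).
Solve for T: T = (phi·G·J) / L.
Convert to SI units:
  G = 41 GPa = 4.1 × 10¹⁰ Pa
  phi = 19.95° = 0.3482 rad
Substitute:
  T = (0.3482 × (4.1 × 10¹⁰) × (8.27 × 10⁻⁷)) / 2.63
  T = 4489 N·m
Final answer: T = 4489 N·m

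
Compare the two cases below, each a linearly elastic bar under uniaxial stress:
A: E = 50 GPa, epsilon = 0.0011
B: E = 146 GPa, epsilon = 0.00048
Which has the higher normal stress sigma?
Model: a linearly elastic bar under uniaxial stress, so sigma = E·epsilon (SI units).
  A: sigma = (5 × 10¹⁰) × 0.0011 = 5.5 × 10⁷ Pa = 55 MPa
  B: sigma = (1.46 × 10¹¹) × 0.00048 = 7.008 × 10⁷ Pa = 70.08 MPa
70.08 MPa > 55 MPa, so B is larger.
Final answer: B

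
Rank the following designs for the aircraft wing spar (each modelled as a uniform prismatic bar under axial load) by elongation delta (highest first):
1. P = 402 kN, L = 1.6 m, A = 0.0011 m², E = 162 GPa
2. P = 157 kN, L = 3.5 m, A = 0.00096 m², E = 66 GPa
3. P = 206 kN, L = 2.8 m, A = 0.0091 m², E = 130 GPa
Model: a uniform prismatic bar under axial load, so delta = (P·L) / (A·E) (SI units).
  Case 1: delta = (402000 × 1.6) / (0.0011 × (1.62 × 10¹¹)) = 0.003609 m = 3.609 mm
  Case 2: delta = (157000 × 3.5) / (0.00096 × (6.6 × 10¹⁰)) = 0.008673 m = 8.673 mm
  Case 3: delta = (206000 × 2.8) / (0.0091 × (1.3 × 10¹¹)) = 0.0004876 m = 0.4876 mm
Ordering: 8.673 mm (case 2) > 3.609 mm (case 1) > 0.4876 mm (case 3)
Final answer: 2, 1, 3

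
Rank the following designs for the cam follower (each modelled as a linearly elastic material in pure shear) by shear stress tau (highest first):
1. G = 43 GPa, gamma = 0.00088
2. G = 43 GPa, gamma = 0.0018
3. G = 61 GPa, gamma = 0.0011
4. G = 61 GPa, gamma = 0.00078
Model: a linearly elastic material in pure shear, so tau = G·gamma (SI units).
  Case 1: tau = (4.3 × 10¹⁰) × 0.00088 = 3.784 × 10⁷ Pa = 37.84 MPa
  Case 2: tau = (4.3 × 10¹⁰) × 0.0018 = 7.74 × 10⁷ Pa = 77.4 MPa
  Case 3: tau = (6.1 × 10¹⁰) × 0.0011 = 6.71 × 10⁷ Pa = 67.1 MPa
  Case 4: tau = (6.1 × 10¹⁰) × 0.00078 = 4.758 × 10⁷ Pa = 47.58 MPa
Ordering: 77.4 MPa (case 2) > 67.1 MPa (case 3) > 47.58 MPa (case 4) > 37.84 MPa (case 1)
Final answer: 2, 3, 4, 1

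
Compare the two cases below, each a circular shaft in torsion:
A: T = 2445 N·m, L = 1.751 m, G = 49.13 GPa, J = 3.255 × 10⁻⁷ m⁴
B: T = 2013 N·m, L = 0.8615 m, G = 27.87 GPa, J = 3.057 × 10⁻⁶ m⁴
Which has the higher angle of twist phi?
Model: a circular shaft in torsion, so phi = (T·L) / (G·J) (SI units).
  A: phi = (2445 × 1.751) / ((4.913 × 10¹⁰) × (3.255 × 10⁻⁷)) = 0.2677 rad = 15.34°
  B: phi = (2013 × 0.8615) / ((2.787 × 10¹⁰) × (3.057 × 10⁻⁶)) = 0.02035 rad = 1.166°
15.34° > 1.166°, so A is larger.
Final answer: A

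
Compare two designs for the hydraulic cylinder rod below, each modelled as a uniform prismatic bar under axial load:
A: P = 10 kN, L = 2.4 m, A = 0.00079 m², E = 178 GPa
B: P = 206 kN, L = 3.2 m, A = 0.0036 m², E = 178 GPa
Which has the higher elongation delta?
Model: a uniform prismatic bar under axial load, so delta = (P·L) / (A·E) (SI units).
  A: delta = (10000 × 2.4) / (0.00079 × (1.78 × 10¹¹)) = 0.0001707 m = 0.1707 mm
  B: delta = (206000 × 3.2) / (0.0036 × (1.78 × 10¹¹)) = 0.001029 m = 1.029 mm
1.029 mm > 0.1707 mm, so B is larger.
Final answer: B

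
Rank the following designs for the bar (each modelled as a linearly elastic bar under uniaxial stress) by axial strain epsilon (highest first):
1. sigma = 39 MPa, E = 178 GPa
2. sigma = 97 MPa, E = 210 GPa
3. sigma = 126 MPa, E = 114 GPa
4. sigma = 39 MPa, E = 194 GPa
Model: a linearly elastic bar under uniaxial stress, so epsilon = sigma / E (SI units).
  Case 1: epsilon = (3.9 × 10⁷) / (1.78 × 10¹¹) = 0.0002191
  Case 2: epsilon = (9.7 × 10⁷) / (2.1 × 10¹¹) = 0.0004619
  Case 3: epsilon = (1.26 × 10⁸) / (1.14 × 10¹¹) = 0.001105
  Case 4: epsilon = (3.9 × 10⁷) / (1.94 × 10¹¹) = 0.000201
Ordering: 0.001105 (case 3) > 0.0004619 (case 2) > 0.0002191 (case 1) > 0.000201 (case 4)
Final answer: 3, 2, 1, 4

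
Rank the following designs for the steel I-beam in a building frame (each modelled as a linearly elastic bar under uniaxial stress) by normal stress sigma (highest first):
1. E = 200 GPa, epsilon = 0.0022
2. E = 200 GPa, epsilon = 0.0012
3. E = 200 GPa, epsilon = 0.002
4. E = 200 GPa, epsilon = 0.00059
Model: a linearly elastic bar under uniaxial stress, so sigma = E·epsilon (SI units).
  Case 1: sigma = (2 × 10¹¹) × 0.0022 = 4.4 × 10⁸ Pa = 440 MPa
  Case 2: sigma = (2 × 10¹¹) × 0.0012 = 2.4 × 10⁸ Pa = 240 MPa
  Case 3: sigma = (2 × 10¹¹) × 0.002 = 4 × 10⁸ Pa = 400 MPa
  Case 4: sigma = (2 × 10¹¹) × 0.00059 = 1.18 × 10⁸ Pa = 118 MPa
Ordering: 440 MPa (case 1) > 400 MPa (case 3) > 240 MPa (case 2) > 118 MPa (case 4)
Final answer: 1, 3, 2, 4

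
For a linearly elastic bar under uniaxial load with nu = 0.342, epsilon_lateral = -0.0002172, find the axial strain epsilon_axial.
Model: a linearly elastic bar under uniaxial load, so epsilon_lateral = -nu·epsilon_axial.
Solve for epsilon_axial: epsilon_axial = -epsilon_lateral / nu.
Substitute:
  epsilon_axial = -(-0.0002172) / 0.342
  epsilon_axial = 0.0006351
Final answer: epsilon_axial = 0.0006351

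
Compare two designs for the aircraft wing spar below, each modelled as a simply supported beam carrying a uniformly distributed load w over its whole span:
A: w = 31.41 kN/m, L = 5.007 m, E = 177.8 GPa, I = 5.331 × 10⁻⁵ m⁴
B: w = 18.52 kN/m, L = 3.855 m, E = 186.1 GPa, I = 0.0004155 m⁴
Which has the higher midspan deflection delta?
Model: a simply supported beam carrying a uniformly distributed load w over its whole span, so delta = (5·w·L^4) / (384·E·I) (SI units).
  A: delta = (5 × 31410 × 5.007^4) / (384 × (1.778 × 10¹¹) × (5.331 × 10⁻⁵)) = 0.02712 m = 27.12 mm
  B: delta = (5 × 18520 × 3.855^4) / (384 × (1.861 × 10¹¹) × 0.0004155) = 0.0006887 m = 0.6887 mm
27.12 mm > 0.6887 mm, so A is larger.
Final answer: A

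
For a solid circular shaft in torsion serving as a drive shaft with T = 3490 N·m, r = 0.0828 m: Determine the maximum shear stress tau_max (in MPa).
Model: a solid circular shaft in torsion, so tau_max = (2·T) / (π·r^3).
Substitute:
  tau_max = (2 × 3490) / (π × 0.0828^3)
  tau_max = 3.914 × 10⁶ Pa
Convert: tau_max = 3.914 × 10⁶ Pa = 3.914 MPa
Final answer: tau_max = 3.914 MPa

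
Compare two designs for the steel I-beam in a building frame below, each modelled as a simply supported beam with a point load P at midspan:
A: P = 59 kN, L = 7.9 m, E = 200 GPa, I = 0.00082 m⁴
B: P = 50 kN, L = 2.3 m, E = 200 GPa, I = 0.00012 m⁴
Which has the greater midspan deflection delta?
Model: a simply supported beam with a point load P at midspan, so delta = (P·L^3) / (48·E·I) (SI units).
  A: delta = (59000 × 7.9^3) / (48 × (2 × 10¹¹) × 0.00082) = 0.003695 m = 3.695 mm
  B: delta = (50000 × 2.3^3) / (48 × (2 × 10¹¹) × 0.00012) = 0.0005281 m = 0.5281 mm
3.695 mm > 0.5281 mm, so A is larger.
Final answer: A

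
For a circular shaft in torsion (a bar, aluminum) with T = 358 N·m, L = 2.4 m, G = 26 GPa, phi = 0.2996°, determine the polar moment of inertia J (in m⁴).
Model: a circular shaft in torsion, so phi = (T·L) / (G·J).
Solve for J: J = (T·L) / (phi·G).
Convert to SI units:
  G = 26 GPa = 2.6 × 10¹⁰ Pa
  phi = 0.2996° = 0.005229 rad
Substitute:
  J = (358 × 2.4) / (0.005229 × (2.6 × 10¹⁰))
  J = 6.32 × 10⁻⁶ m⁴
Final answer: J = 6.32 × 10⁻⁶ m⁴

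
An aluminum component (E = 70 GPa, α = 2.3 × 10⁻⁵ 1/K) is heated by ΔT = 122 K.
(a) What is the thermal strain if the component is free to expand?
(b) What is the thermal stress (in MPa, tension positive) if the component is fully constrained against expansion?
(a) Free thermal strain ε_th = α·ΔT = (2.3 × 10⁻⁵) × 122 = 0.002806
(b) Fully constrained, the expansion is suppressed, so σ = -E·α·ΔT. Convert E = 70 GPa = 7 × 10¹⁰ Pa.
  σ = -(7 × 10¹⁰) × (2.3 × 10⁻⁵) × 122 = -1.964 × 10⁸ Pa = -196.4 MPa (compressive)
Final answer: (a) ε_th = 0.002806, (b) σ = -196.4 MPa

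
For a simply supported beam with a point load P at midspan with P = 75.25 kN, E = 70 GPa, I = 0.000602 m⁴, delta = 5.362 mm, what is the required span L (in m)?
Model: a simply supported beam with a point load P at midspan, so delta = (P·L^3) / (48·E·I).
Solve for L: L = ((48·delta·E·I) / P)^(1/3).
Convert to SI units:
  P = 75.25 kN = 75250 N
  E = 70 GPa = 7 × 10¹⁰ Pa
  delta = 5.362 mm = 0.005362 m
Substitute:
  L = ((48 × 0.005362 × (7 × 10¹⁰) × 0.000602) / 75250)^(1/3)
  L = 5.243 m
Final answer: L = 5.243 m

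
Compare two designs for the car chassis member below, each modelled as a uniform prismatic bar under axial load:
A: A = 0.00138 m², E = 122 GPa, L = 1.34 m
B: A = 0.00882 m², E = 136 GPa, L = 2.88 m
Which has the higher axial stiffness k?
Model: a uniform prismatic bar under axial load, so k = (A·E) / L (SI units).
  A: k = (0.00138 × (1.22 × 10¹¹)) / 1.34 = 1.256 × 10⁸ N/m = 125.6 MN/m
  B: k = (0.00882 × (1.36 × 10¹¹)) / 2.88 = 4.165 × 10⁸ N/m = 416.5 MN/m
416.5 MN/m > 125.6 MN/m, so B is larger.
Final answer: B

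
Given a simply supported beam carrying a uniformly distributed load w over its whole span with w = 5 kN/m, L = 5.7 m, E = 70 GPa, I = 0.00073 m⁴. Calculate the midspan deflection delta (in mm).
Model: a simply supported beam carrying a uniformly distributed load w over its whole span, so delta = (5·w·L^4) / (384·E·I).
Convert to SI units:
  w = 5 kN/m = 5000 N/m
  E = 70 GPa = 7 × 10¹⁰ Pa
Substitute:
  delta = (5 × 5000 × 5.7^4) / (384 × (7 × 10¹⁰) × 0.00073)
  delta = 0.001345 m
Convert: delta = 0.001345 m = 1.345 mm
Final answer: delta = 1.345 mm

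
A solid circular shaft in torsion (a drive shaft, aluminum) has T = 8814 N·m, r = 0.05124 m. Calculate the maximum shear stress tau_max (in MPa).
Model: a solid circular shaft in torsion, so tau_max = (2·T) / (π·r^3).
Substitute:
  tau_max = (2 × 8814) / (π × 0.05124^3)
  tau_max = 4.171 × 10⁷ Pa
Convert: tau_max = 4.171 × 10⁷ Pa = 41.71 MPa
Final answer: tau_max = 41.71 MPa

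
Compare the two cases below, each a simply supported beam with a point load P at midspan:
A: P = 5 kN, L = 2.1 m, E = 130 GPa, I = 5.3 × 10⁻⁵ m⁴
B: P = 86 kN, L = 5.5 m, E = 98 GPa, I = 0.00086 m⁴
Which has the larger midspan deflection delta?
Model: a simply supported beam with a point load P at midspan, so delta = (P·L^3) / (48·E·I) (SI units).
  A: delta = (5000 × 2.1^3) / (48 × (1.3 × 10¹¹) × (5.3 × 10⁻⁵)) = 0.00014 m = 0.14 mm
  B: delta = (86000 × 5.5^3) / (48 × (9.8 × 10¹⁰) × 0.00086) = 0.003537 m = 3.537 mm
3.537 mm > 0.14 mm, so B is larger.
Final answer: B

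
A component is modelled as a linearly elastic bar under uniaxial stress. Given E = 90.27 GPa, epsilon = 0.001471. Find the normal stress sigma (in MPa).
Model: a linearly elastic bar under uniaxial stress, so sigma = E·epsilon.
Convert to SI units:
  E = 90.27 GPa = 9.027 × 10¹⁰ Pa
Substitute:
  sigma = (9.027 × 10¹⁰) × 0.001471
  sigma = 1.328 × 10⁸ Pa
Convert: sigma = 1.328 × 10⁸ Pa = 132.8 MPa
Final answer: sigma = 132.8 MPa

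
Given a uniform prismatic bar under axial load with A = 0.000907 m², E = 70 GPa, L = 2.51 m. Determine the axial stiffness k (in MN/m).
Model: a uniform prismatic bar under axial load, so k = (A·E) / L.
Convert to SI units:
  E = 70 GPa = 7 × 10¹⁰ Pa
Substitute:
  k = (0.000907 × (7 × 10¹⁰)) / 2.51
  k = 2.529 × 10⁷ N/m
Convert: k = 2.529 × 10⁷ N/m = 25.29 MN/m
Final answer: k = 25.29 MN/m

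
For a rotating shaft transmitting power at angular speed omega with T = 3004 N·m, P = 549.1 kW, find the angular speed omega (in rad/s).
Model: a rotating shaft transmitting power at angular speed omega, so P = T·omega.
Solve for omega: omega = P / T.
Convert to SI units:
  P = 549.1 kW = 549100 W
Substitute:
  omega = 549100 / 3004
  omega = 182.8 rad/s
Final answer: omega = 182.8 rad/s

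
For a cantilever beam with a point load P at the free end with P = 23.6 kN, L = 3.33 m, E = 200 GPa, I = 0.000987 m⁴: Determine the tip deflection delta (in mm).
Model: a cantilever beam with a point load P at the free end, so delta = (P·L^3) / (3·E·I).
Convert to SI units:
  P = 23.6 kN = 23600 N
  E = 200 GPa = 2 × 10¹¹ Pa
Substitute:
  delta = (23600 × 3.33^3) / (3 × (2 × 10¹¹) × 0.000987)
  delta = 0.001472 m
Convert: delta = 0.001472 m = 1.472 mm
Final answer: delta = 1.472 mm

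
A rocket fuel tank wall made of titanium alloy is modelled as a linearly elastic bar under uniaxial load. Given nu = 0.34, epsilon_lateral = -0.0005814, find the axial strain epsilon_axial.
Model: a linearly elastic bar under uniaxial load, so epsilon_lateral = -nu·epsilon_axial.
Solve for epsilon_axial: epsilon_axial = -epsilon_lateral / nu.
Substitute:
  epsilon_axial = -(-0.0005814) / 0.34
  epsilon_axial = 0.00171
Final answer: epsilon_axial = 0.00171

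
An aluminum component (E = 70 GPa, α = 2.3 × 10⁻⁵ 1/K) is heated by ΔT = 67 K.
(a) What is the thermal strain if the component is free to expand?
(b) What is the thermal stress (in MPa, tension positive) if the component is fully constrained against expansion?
(a) Free thermal strain ε_th = α·ΔT = (2.3 × 10⁻⁵) × 67 = 0.001541
(b) Fully constrained, the expansion is suppressed, so σ = -E·α·ΔT. Convert E = 70 GPa = 7 × 10¹⁰ Pa.
  σ = -(7 × 10¹⁰) × (2.3 × 10⁻⁵) × 67 = -1.079 × 10⁸ Pa = -107.9 MPa (compressive)
Final answer: (a) ε_th = 0.001541, (b) σ = -107.9 MPa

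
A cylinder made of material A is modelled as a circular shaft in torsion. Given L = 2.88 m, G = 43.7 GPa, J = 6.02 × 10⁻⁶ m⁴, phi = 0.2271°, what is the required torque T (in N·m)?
Model: a circular shaft in torsion, so phi = (T·L) / (G·J).
Solve for T: T = (phi·G·J) / L.
Convert to SI units:
  G = 43.7 GPa = 4.37 × 10¹⁰ Pa
  phi = 0.2271° = 0.003964 rad
Substitute:
  T = (0.003964 × (4.37 × 10¹⁰) × (6.02 × 10⁻⁶)) / 2.88
  T = 362.1 N·m
Final answer: T = 362.1 N·m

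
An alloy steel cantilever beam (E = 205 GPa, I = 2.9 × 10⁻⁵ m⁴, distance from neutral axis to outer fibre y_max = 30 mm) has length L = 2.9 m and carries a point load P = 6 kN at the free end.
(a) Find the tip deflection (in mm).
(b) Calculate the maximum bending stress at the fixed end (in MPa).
(a) Tip deflection of a cantilever with an end point load: δ = P·L^3 / (3·E·I). Convert P = 6 kN = 6000 N, E = 205 GPa = 2.05 × 10¹¹ Pa.
  δ = (6000 × 2.9^3) / (3 × (2.05 × 10¹¹) × (2.9 × 10⁻⁵)) = 0.008205 m = 8.205 mm
(b) Maximum bending moment at the fixed end: M = P·L = 6000 × 2.9 = 17400 N·m. Convert y_max = 30 mm = 0.03 m.
  σ = M·y_max / I = (17400 × 0.03) / (2.9 × 10⁻⁵) = 1.8 × 10⁷ Pa = 18 MPa
Final answer: (a) δ = 8.205 mm, (b) σ = 18 MPa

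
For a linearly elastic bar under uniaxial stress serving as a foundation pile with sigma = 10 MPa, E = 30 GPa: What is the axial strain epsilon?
Model: a linearly elastic bar under uniaxial stress, so epsilon = sigma / E.
Convert to SI units:
  sigma = 10 MPa = 1 × 10⁷ Pa
  E = 30 GPa = 3 × 10¹⁰ Pa
Substitute:
  epsilon = (1 × 10⁷) / (3 × 10¹⁰)
  epsilon = 0.0003333
Final answer: epsilon = 0.0003333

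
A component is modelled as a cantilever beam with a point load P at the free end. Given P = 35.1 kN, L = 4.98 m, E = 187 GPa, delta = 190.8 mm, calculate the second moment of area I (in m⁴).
Model: a cantilever beam with a point load P at the free end, so delta = (P·L^3) / (3·E·I).
Solve for I: I = (P·L^3) / (3·delta·E).
Convert to SI units:
  P = 35.1 kN = 35100 N
  E = 187 GPa = 1.87 × 10¹¹ Pa
  delta = 190.8 mm = 0.1908 m
Substitute:
  I = (35100 × 4.98^3) / (3 × 0.1908 × (1.87 × 10¹¹))
  I = 4.05 × 10⁻⁵ m⁴
Final answer: I = 4.05 × 10⁻⁵ m⁴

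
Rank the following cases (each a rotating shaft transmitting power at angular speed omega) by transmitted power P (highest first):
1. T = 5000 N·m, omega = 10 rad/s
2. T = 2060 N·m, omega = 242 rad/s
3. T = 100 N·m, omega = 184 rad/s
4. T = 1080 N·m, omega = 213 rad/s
Model: a rotating shaft transmitting power at angular speed omega, so P = T·omega (SI units).
  Case 1: P = 5000 × 10 = 50000 W = 50 kW
  Case 2: P = 2060 × 242 = 498500 W = 498.5 kW
  Case 3: P = 100 × 184 = 18400 W = 18.4 kW
  Case 4: P = 1080 × 213 = 230000 W = 230 kW
Ordering: 498.5 kW (case 2) > 230 kW (case 4) > 50 kW (case 1) > 18.4 kW (case 3)
Final answer: 2, 4, 1, 3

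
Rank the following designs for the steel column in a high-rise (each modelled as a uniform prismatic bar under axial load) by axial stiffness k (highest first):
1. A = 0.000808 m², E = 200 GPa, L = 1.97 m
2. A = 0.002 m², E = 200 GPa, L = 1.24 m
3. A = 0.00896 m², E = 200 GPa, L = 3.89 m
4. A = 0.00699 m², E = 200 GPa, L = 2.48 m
Model: a uniform prismatic bar under axial load, so k = (A·E) / L (SI units).
  Case 1: k = (0.000808 × (2 × 10¹¹)) / 1.97 = 8.203 × 10⁷ N/m = 82.03 MN/m
  Case 2: k = (0.002 × (2 × 10¹¹)) / 1.24 = 3.226 × 10⁸ N/m = 322.6 MN/m
  Case 3: k = (0.00896 × (2 × 10¹¹)) / 3.89 = 4.607 × 10⁸ N/m = 460.7 MN/m
  Case 4: k = (0.00699 × (2 × 10¹¹)) / 2.48 = 5.637 × 10⁸ N/m = 563.7 MN/m
Ordering: 563.7 MN/m (case 4) > 460.7 MN/m (case 3) > 322.6 MN/m (case 2) > 82.03 MN/m (case 1)
Final answer: 4, 3, 2, 1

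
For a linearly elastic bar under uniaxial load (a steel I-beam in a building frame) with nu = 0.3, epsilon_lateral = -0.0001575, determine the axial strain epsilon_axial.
Model: a linearly elastic bar under uniaxial load, so epsilon_lateral = -nu·epsilon_axial.
Solve for epsilon_axial: epsilon_axial = -epsilon_lateral / nu.
Substitute:
  epsilon_axial = -(-0.0001575) / 0.3
  epsilon_axial = 0.000525
Final answer: epsilon_axial = 0.000525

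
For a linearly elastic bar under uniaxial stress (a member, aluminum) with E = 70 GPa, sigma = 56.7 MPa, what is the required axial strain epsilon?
Model: a linearly elastic bar under uniaxial stress, so sigma = E·epsilon.
Solve for epsilon: epsilon = sigma / E.
Convert to SI units:
  E = 70 GPa = 7 × 10¹⁰ Pa
  sigma = 56.7 MPa = 5.67 × 10⁷ Pa
Substitute:
  epsilon = (5.67 × 10⁷) / (7 × 10¹⁰)
  epsilon = 0.00081
Final answer: epsilon = 0.00081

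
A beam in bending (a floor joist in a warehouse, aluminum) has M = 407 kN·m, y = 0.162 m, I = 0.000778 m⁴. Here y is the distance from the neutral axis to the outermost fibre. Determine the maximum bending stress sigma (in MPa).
Model: a beam in bending, so sigma = (M·y) / I.
Convert to SI units:
  M = 407 kN·m = 407000 N·m
Substitute:
  sigma = (407000 × 0.162) / 0.000778
  sigma = 8.475 × 10⁷ Pa
Convert: sigma = 8.475 × 10⁷ Pa = 84.75 MPa
Final answer: sigma = 84.75 MPa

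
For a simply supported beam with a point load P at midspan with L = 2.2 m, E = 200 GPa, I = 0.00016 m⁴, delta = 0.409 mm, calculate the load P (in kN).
Model: a simply supported beam with a point load P at midspan, so delta = (P·L^3) / (48·E·I).
Solve for P: P = (48·delta·E·I) / L^3.
Convert to SI units:
  E = 200 GPa = 2 × 10¹¹ Pa
  delta = 0.409 mm = 0.000409 m
Substitute:
  P = (48 × 0.000409 × (2 × 10¹¹) × 0.00016) / 2.2^3
  P = 59000 N
Convert: P = 59000 N = 59 kN
Final answer: P = 59 kN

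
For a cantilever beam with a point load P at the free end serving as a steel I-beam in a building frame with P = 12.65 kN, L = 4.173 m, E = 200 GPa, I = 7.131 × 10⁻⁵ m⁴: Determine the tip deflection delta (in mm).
Model: a cantilever beam with a point load P at the free end, so delta = (P·L^3) / (3·E·I).
Convert to SI units:
  P = 12.65 kN = 12650 N
  E = 200 GPa = 2 × 10¹¹ Pa
Substitute:
  delta = (12650 × 4.173^3) / (3 × (2 × 10¹¹) × (7.131 × 10⁻⁵))
  delta = 0.02148 m
Convert: delta = 0.02148 m = 21.48 mm
Final answer: delta = 21.48 mm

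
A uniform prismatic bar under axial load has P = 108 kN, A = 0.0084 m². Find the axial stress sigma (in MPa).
Model: a uniform prismatic bar under axial load, so sigma = P / A.
Convert to SI units:
  P = 108 kN = 108000 N
Substitute:
  sigma = 108000 / 0.0084
  sigma = 1.286 × 10⁷ Pa
Convert: sigma = 1.286 × 10⁷ Pa = 12.86 MPa
Final answer: sigma = 12.86 MPa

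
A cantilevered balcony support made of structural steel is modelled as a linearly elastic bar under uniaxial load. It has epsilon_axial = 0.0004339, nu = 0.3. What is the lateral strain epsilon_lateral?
Model: a linearly elastic bar under uniaxial load, so epsilon_lateral = -nu·epsilon_axial.
Substitute:
  epsilon_lateral = -(0.3 × 0.0004339)
  epsilon_lateral = -0.0001302
Final answer: epsilon_lateral = -0.0001302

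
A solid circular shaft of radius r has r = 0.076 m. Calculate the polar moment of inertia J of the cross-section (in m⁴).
Model: a solid circular shaft of radius r, so J = (π·r^4) / 2.
Substitute:
  J = (π × 0.076^4) / 2
  J = 5.241 × 10⁻⁵ m⁴
Final answer: J = 5.241 × 10⁻⁵ m⁴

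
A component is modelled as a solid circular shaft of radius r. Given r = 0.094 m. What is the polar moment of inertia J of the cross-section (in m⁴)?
Model: a solid circular shaft of radius r, so J = (π·r^4) / 2.
Substitute:
  J = (π × 0.094^4) / 2
  J = 0.0001226 m⁴
Final answer: J = 0.0001226 m⁴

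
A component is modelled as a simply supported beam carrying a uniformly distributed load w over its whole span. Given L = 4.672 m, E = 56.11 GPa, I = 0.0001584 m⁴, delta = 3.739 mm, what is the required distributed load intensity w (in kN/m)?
Model: a simply supported beam carrying a uniformly distributed load w over its whole span, so delta = (5·w·L^4) / (384·E·I).
Solve for w: w = (384·delta·E·I) / (5·L^4).
Convert to SI units:
  E = 56.11 GPa = 5.611 × 10¹⁰ Pa
  delta = 3.739 mm = 0.003739 m
Substitute:
  w = (384 × 0.003739 × (5.611 × 10¹⁰) × 0.0001584) / (5 × 4.672^4)
  w = 5357 N/m
Convert: w = 5357 N/m = 5.357 kN/m
Final answer: w = 5.357 kN/m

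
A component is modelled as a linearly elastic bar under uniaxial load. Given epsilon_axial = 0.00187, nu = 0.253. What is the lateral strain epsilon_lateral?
Model: a linearly elastic bar under uniaxial load, so epsilon_lateral = -nu·epsilon_axial.
Substitute:
  epsilon_lateral = -(0.253 × 0.00187)
  epsilon_lateral = -0.0004731
Final answer: epsilon_lateral = -0.0004731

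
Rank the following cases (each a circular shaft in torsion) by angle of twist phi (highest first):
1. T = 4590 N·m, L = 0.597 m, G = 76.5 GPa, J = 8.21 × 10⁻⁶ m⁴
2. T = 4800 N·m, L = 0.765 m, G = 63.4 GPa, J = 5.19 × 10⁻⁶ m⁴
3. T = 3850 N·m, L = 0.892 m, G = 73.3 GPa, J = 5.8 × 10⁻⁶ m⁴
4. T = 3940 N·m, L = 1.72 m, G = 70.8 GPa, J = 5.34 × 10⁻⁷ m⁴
Model: a circular shaft in torsion, so phi = (T·L) / (G·J) (SI units).
  Case 1: phi = (4590 × 0.597) / ((7.65 × 10¹⁰) × (8.21 × 10⁻⁶)) = 0.004363 rad = 0.25°
  Case 2: phi = (4800 × 0.765) / ((6.34 × 10¹⁰) × (5.19 × 10⁻⁶)) = 0.01116 rad = 0.6394°
  Case 3: phi = (3850 × 0.892) / ((7.33 × 10¹⁰) × (5.8 × 10⁻⁶)) = 0.008078 rad = 0.4628°
  Case 4: phi = (3940 × 1.72) / ((7.08 × 10¹⁰) × (5.34 × 10⁻⁷)) = 0.1792 rad = 10.27°
Ordering: 10.27° (case 4) > 0.6394° (case 2) > 0.4628° (case 3) > 0.25° (case 1)
Final answer: 4, 2, 3, 1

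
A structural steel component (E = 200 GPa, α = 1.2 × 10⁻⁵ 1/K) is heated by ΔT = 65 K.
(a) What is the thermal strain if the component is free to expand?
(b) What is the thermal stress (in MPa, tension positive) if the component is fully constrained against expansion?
(a) Free thermal strain ε_th = α·ΔT = (1.2 × 10⁻⁵) × 65 = 0.00078
(b) Fully constrained, the expansion is suppressed, so σ = -E·α·ΔT. Convert E = 200 GPa = 2 × 10¹¹ Pa.
  σ = -(2 × 10¹¹) × (1.2 × 10⁻⁵) × 65 = -1.56 × 10⁸ Pa = -156 MPa (compressive)
Final answer: (a) ε_th = 0.00078, (b) σ = -156 MPa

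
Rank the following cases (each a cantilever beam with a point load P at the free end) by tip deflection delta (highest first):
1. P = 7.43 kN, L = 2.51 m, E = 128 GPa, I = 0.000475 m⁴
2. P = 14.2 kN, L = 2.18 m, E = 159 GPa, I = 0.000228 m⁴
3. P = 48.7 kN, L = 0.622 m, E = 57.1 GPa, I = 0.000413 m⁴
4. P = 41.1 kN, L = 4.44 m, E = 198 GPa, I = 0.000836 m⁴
Model: a cantilever beam with a point load P at the free end, so delta = (P·L^3) / (3·E·I) (SI units).
  Case 1: delta = (7430 × 2.51^3) / (3 × (1.28 × 10¹¹) × 0.000475) = 0.0006441 m = 0.6441 mm
  Case 2: delta = (14200 × 2.18^3) / (3 × (1.59 × 10¹¹) × 0.000228) = 0.001353 m = 1.353 mm
  Case 3: delta = (48700 × 0.622^3) / (3 × (5.71 × 10¹⁰) × 0.000413) = 0.0001657 m = 0.1657 mm
  Case 4: delta = (41100 × 4.44^3) / (3 × (1.98 × 10¹¹) × 0.000836) = 0.007244 m = 7.244 mm
Ordering: 7.244 mm (case 4) > 1.353 mm (case 2) > 0.6441 mm (case 1) > 0.1657 mm (case 3)
Final answer: 4, 2, 1, 3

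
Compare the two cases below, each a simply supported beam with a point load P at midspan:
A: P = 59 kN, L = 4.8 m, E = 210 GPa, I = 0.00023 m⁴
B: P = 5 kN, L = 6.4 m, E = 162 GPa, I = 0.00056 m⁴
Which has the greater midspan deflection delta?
Model: a simply supported beam with a point load P at midspan, so delta = (P·L^3) / (48·E·I) (SI units).
  A: delta = (59000 × 4.8^3) / (48 × (2.1 × 10¹¹) × 0.00023) = 0.002814 m = 2.814 mm
  B: delta = (5000 × 6.4^3) / (48 × (1.62 × 10¹¹) × 0.00056) = 0.000301 m = 0.301 mm
2.814 mm > 0.301 mm, so A is larger.
Final answer: A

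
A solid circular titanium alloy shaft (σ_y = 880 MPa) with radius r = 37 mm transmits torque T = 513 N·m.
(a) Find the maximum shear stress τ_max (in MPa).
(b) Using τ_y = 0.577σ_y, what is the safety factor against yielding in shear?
(a) For a solid circular shaft, τ_max = T·r/J with J = π·r^4/2, i.e. τ_max = 2·T / (π·r^3). Convert r = 37 mm = 0.037 m.
  τ_max = (2 × 513) / (π × 0.037^3) = 6.448 × 10⁶ Pa = 6.448 MPa
(b) τ_y = 0.577 × 880 = 507.76 MPa
  SF = τ_y/τ_max = 507.76 / 6.448 = 78.75
Final answer: (a) τ_max = 6.448 MPa, (b) SF = 78.75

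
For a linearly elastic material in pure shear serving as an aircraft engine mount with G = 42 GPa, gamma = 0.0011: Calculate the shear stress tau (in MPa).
Model: a linearly elastic material in pure shear, so tau = G·gamma.
Convert to SI units:
  G = 42 GPa = 4.2 × 10¹⁰ Pa
Substitute:
  tau = (4.2 × 10¹⁰) × 0.0011
  tau = 4.62 × 10⁷ Pa
Convert: tau = 4.62 × 10⁷ Pa = 46.2 MPa
Final answer: tau = 46.2 MPa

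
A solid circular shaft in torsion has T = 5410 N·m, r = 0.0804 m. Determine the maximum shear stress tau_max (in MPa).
Model: a solid circular shaft in torsion, so tau_max = (2·T) / (π·r^3).
Substitute:
  tau_max = (2 × 5410) / (π × 0.0804^3)
  tau_max = 6.627 × 10⁶ Pa
Convert: tau_max = 6.627 × 10⁶ Pa = 6.627 MPa
Final answer: tau_max = 6.627 MPa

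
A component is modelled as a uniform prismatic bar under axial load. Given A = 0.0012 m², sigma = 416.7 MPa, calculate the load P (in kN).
Model: a uniform prismatic bar under axial load, so sigma = P / A.
Solve for P: P = sigma·A.
Convert to SI units:
  sigma = 416.7 MPa = 4.167 × 10⁸ Pa
Substitute:
  P = (4.167 × 10⁸) × 0.0012
  P = 500000 N
Convert: P = 500000 N = 500 kN
Final answer: P = 500 kN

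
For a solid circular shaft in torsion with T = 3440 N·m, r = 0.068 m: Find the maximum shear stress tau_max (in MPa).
Model: a solid circular shaft in torsion, so tau_max = (2·T) / (π·r^3).
Substitute:
  tau_max = (2 × 3440) / (π × 0.068^3)
  tau_max = 6.965 × 10⁶ Pa
Convert: tau_max = 6.965 × 10⁶ Pa = 6.965 MPa
Final answer: tau_max = 6.965 MPa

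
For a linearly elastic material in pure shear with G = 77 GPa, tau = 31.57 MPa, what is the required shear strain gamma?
Model: a linearly elastic material in pure shear, so tau = G·gamma.
Solve for gamma: gamma = tau / G.
Convert to SI units:
  G = 77 GPa = 7.7 × 10¹⁰ Pa
  tau = 31.57 MPa = 3.157 × 10⁷ Pa
Substitute:
  gamma = (3.157 × 10⁷) / (7.7 × 10¹⁰)
  gamma = 0.00041
Final answer: gamma = 0.00041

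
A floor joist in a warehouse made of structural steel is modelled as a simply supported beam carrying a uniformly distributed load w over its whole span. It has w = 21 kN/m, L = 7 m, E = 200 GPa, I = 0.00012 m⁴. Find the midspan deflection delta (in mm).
Model: a simply supported beam carrying a uniformly distributed load w over its whole span, so delta = (5·w·L^4) / (384·E·I).
Convert to SI units:
  w = 21 kN/m = 21000 N/m
  E = 200 GPa = 2 × 10¹¹ Pa
Substitute:
  delta = (5 × 21000 × 7^4) / (384 × (2 × 10¹¹) × 0.00012)
  delta = 0.02736 m
Convert: delta = 0.02736 m = 27.36 mm
Final answer: delta = 27.36 mm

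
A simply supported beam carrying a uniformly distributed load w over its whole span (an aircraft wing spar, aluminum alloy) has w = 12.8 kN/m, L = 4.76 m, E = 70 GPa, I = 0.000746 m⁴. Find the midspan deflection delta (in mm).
Model: a simply supported beam carrying a uniformly distributed load w over its whole span, so delta = (5·w·L^4) / (384·E·I).
Convert to SI units:
  w = 12.8 kN/m = 12800 N/m
  E = 70 GPa = 7 × 10¹⁰ Pa
Substitute:
  delta = (5 × 12800 × 4.76^4) / (384 × (7 × 10¹⁰) × 0.000746)
  delta = 0.001638 m
Convert: delta = 0.001638 m = 1.638 mm
Final answer: delta = 1.638 mm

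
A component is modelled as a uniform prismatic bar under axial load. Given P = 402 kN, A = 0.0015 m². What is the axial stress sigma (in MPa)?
Model: a uniform prismatic bar under axial load, so sigma = P / A.
Convert to SI units:
  P = 402 kN = 402000 N
Substitute:
  sigma = 402000 / 0.0015
  sigma = 2.68 × 10⁸ Pa
Convert: sigma = 2.68 × 10⁸ Pa = 268 MPa
Final answer: sigma = 268 MPa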